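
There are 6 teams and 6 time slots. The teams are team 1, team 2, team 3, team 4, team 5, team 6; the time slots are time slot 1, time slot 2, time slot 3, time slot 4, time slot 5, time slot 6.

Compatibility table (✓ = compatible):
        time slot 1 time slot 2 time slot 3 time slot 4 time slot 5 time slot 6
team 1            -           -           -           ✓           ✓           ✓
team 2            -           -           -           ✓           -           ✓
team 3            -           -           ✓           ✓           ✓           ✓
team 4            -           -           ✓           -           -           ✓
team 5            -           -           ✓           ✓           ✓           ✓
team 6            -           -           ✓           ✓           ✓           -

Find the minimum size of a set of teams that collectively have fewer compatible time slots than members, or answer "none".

Take S = {team 1, team 2, team 3, team 4, team 5}. Its neighbourhood is {time slot 3, time slot 4, time slot 5, time slot 6}, so |N(S)| = 4 < |S| = 5.
Every subset of size less than 5 has at least as many neighbours as members, so 5 is the minimum.

5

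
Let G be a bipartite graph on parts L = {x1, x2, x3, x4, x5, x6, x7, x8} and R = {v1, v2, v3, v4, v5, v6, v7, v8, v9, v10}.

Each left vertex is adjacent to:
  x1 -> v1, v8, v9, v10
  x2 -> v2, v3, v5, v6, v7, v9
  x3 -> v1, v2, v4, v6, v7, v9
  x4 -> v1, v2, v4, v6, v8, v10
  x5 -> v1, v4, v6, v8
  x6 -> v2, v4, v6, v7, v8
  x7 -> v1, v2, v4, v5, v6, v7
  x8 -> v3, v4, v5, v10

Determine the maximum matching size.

8

One maximum matching: x1–v8, x2–v3, x3–v9, x4–v2, x5–v1, x6–v4, x7–v6, x8–v10.
All 8 left vertices are matched, so no larger matching exists.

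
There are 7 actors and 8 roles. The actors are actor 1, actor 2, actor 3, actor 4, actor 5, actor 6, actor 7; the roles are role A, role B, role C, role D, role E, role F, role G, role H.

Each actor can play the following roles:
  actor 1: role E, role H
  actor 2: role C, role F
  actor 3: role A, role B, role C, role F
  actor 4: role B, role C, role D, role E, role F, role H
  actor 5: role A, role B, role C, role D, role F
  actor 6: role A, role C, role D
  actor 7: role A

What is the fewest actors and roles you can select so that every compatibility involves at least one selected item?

The 7 edges actor 1–role E, actor 2–role F, actor 3–role B, actor 4–role H, actor 5–role C, actor 6–role D, actor 7–role A form a matching, so any vertex cover needs at least 7 vertices (one per matched edge).
Conversely {actor 1, actor 2, actor 3, actor 4, actor 5, actor 6, actor 7} meets every edge and has exactly 7 vertices, so 7 is optimal.

7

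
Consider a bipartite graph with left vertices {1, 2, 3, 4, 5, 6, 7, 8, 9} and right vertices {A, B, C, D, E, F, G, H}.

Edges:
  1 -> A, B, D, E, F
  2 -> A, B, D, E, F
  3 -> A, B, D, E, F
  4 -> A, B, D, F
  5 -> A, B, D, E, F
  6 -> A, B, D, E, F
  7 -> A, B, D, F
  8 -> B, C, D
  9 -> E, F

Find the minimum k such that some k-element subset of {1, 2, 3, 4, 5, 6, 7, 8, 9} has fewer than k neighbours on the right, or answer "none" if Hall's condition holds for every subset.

Take S = {1, 2, 3, 4, 5, 6}. Its neighbourhood is {A, B, D, E, F}, so |N(S)| = 5 < |S| = 6.
Every subset of size less than 6 has at least as many neighbours as members, so 6 is the minimum.

6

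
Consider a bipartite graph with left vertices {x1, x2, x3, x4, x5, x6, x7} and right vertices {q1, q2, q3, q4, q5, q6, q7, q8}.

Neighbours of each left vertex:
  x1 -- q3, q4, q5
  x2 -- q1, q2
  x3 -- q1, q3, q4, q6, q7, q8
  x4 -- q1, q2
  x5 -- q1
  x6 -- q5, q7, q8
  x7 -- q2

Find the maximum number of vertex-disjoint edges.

5

One maximum matching: x1-q4, x2-q1, x3-q6, x4-q2, x6-q8.
The set {x2, x4, x5, x7} has only 2 neighbours ({q1, q2}), so by Hall's theorem at most 5 of the 7 left vertices can be matched.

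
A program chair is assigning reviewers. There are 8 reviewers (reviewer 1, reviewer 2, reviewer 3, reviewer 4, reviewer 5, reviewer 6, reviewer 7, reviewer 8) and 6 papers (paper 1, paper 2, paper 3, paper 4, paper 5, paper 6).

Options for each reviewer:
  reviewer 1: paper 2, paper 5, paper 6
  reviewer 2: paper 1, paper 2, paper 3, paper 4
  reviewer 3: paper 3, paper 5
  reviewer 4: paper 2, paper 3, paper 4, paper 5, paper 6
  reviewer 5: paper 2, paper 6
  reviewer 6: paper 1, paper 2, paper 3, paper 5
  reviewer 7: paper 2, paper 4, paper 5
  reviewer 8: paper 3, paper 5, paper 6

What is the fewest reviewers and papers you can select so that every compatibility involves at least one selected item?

6

A maximum matching has 6 edges (e.g. reviewer 1–paper 2, reviewer 2–paper 4, reviewer 3–paper 3, reviewer 4–paper 5, reviewer 5–paper 6, reviewer 6–paper 1).
By König's theorem the minimum vertex cover has the same size. One such cover is {paper 1, paper 2, paper 3, paper 4, paper 5, paper 6}.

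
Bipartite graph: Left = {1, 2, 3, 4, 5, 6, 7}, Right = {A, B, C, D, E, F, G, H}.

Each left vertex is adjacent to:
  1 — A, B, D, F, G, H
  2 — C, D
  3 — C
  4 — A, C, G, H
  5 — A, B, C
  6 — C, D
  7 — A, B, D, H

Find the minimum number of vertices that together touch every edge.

A maximum matching has 6 edges (e.g. 1–G, 2–D, 3–C, 4–H, 5–A, 7–B).
By König's theorem the minimum vertex cover has the same size. One such cover is {1, 4, 5, 7, C, D}.

6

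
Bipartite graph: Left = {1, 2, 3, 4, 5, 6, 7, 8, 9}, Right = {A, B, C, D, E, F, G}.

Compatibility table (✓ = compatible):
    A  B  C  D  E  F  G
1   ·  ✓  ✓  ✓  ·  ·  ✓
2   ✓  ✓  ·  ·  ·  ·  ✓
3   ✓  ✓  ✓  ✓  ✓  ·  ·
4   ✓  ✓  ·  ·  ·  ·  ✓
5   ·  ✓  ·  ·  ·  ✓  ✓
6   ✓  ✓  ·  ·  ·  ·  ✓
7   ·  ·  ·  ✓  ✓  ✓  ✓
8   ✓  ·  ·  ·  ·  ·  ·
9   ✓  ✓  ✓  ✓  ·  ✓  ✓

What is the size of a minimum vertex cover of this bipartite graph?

A maximum matching has 7 edges (e.g. 1–C, 2–A, 3–D, 4–G, 5–F, 6–B, 7–E).
By König's theorem the minimum vertex cover has the same size. One such cover is {A, B, C, D, E, F, G}.

7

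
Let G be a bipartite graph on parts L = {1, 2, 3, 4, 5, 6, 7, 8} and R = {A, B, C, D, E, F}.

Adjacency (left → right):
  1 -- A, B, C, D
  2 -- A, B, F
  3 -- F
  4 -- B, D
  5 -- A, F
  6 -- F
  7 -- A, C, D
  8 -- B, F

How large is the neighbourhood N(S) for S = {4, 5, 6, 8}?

4

The union of neighbours of {4, 5, 6, 8} is {A, B, D, F}, which has 4 elements.
Since |N(S)| = 4 ≥ |S| = 4, Hall's condition holds for this subset.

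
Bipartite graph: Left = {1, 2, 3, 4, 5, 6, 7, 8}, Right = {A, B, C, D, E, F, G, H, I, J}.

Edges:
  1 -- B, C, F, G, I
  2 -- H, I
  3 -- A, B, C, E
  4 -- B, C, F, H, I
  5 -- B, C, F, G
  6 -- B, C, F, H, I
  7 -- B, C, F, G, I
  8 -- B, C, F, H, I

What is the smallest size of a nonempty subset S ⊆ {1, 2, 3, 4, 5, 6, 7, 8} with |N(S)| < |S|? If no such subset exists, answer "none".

Take S = {1, 2, 4, 5, 6, 7, 8}. Its neighbourhood is {B, C, F, G, H, I}, so |N(S)| = 6 < |S| = 7.
Every subset of size less than 7 has at least as many neighbours as members, so 7 is the minimum.

7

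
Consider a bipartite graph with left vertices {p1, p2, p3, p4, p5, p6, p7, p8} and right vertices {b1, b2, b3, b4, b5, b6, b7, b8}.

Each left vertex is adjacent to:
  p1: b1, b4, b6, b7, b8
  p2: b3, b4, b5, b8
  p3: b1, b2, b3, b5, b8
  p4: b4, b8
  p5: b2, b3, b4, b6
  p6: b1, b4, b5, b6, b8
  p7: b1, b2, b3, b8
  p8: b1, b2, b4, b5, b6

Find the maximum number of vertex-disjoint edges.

A valid assignment of size 8: p1→b7, p2→b3, p3→b8, p4→b4, p5→b6, p6→b5, p7→b2, p8→b1.
All 8 left vertices are matched, so no larger matching exists.

8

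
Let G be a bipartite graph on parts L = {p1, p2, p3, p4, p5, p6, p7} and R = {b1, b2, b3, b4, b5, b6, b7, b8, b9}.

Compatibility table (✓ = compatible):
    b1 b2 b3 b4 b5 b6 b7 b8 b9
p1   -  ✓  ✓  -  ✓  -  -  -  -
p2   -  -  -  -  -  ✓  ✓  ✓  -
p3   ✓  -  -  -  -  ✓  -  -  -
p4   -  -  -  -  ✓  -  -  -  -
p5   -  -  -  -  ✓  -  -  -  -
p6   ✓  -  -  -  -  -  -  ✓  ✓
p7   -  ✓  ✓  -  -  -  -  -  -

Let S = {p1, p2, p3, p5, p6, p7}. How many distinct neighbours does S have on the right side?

8

The union of neighbours of {p1, p2, p3, p5, p6, p7} is {b1, b2, b3, b5, b6, b7, b8, b9}, which has 8 elements.
Since |N(S)| = 8 ≥ |S| = 6, Hall's condition holds for this subset.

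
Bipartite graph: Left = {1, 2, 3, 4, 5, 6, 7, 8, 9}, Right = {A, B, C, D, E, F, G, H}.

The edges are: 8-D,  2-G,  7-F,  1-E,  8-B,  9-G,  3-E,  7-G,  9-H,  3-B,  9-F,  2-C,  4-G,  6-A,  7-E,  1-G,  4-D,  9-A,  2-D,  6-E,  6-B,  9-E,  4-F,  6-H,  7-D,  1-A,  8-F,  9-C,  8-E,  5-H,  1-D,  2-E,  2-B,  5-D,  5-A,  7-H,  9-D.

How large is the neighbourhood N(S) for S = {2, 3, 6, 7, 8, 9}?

The union of neighbours of {2, 3, 6, 7, 8, 9} is {A, B, C, D, E, F, G, H}, which has 8 elements.
Since |N(S)| = 8 ≥ |S| = 6, Hall's condition holds for this subset.

8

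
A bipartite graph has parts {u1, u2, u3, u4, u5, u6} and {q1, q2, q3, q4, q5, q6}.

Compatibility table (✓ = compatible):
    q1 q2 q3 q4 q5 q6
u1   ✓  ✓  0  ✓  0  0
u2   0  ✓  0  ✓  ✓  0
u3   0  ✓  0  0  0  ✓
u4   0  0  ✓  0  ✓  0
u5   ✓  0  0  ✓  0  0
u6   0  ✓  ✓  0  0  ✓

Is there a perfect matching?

For example, pair u1–q4, u2–q5, u3–q2, u4–q3, u5–q1, u6–q6.
All 6 left vertices are covered.

Yes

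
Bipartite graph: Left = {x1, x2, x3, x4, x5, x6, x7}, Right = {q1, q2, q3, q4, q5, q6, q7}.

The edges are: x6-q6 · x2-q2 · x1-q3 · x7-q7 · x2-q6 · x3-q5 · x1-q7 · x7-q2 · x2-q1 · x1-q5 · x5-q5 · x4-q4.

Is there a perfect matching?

The set {x3, x5} has only 1 neighbour ({q5}), so by Hall's theorem at most 6 of the 7 left vertices can be matched.
Hence no matching covers every left vertex.

No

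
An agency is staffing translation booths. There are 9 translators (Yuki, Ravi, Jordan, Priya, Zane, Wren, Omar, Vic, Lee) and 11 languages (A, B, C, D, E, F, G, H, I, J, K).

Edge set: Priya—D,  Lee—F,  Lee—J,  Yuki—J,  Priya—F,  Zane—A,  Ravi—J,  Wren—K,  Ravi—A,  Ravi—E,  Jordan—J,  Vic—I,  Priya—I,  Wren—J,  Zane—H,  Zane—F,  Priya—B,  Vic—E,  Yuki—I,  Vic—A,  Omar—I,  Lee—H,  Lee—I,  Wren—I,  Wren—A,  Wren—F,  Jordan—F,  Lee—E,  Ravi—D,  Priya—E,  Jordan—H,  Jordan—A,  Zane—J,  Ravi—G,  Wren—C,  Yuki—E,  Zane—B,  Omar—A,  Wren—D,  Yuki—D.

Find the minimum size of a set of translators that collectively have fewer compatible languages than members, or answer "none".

A matching saturating every translator exists, for instance Yuki→D, Ravi→G, Jordan→H, Priya→B, Zane→A, Wren→K, Omar→I, Vic→E, Lee→J.
By Hall's marriage theorem, this means |N(S)| ≥ |S| for every subset S, so no violating subset exists.

none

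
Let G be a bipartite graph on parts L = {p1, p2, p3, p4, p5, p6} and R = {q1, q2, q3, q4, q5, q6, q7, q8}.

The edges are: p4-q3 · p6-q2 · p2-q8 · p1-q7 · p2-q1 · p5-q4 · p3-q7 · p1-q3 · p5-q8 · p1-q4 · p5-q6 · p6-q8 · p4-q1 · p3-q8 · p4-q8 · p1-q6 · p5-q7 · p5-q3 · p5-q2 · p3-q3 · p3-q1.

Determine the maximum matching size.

6

For example, pair p1-q4, p2-q1, p3-q7, p4-q3, p5-q6, p6-q8.
This saturates every left vertex, so 6 is the maximum.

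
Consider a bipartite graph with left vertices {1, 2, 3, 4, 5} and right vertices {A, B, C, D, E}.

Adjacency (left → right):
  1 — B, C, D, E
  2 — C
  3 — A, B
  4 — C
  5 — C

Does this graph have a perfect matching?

The set {2, 4, 5} has only 1 neighbour ({C}), so by Hall's theorem at most 3 of the 5 left vertices can be matched.
Hence no matching covers every left vertex.

No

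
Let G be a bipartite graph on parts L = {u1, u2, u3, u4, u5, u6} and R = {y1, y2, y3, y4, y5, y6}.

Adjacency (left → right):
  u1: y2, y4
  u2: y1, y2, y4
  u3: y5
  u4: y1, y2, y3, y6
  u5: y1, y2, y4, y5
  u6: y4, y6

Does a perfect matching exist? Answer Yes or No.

A valid assignment of size 6: u1–y4, u2–y2, u3–y5, u4–y3, u5–y1, u6–y6.
Every left vertex is matched, so this is a perfect matching.

Yes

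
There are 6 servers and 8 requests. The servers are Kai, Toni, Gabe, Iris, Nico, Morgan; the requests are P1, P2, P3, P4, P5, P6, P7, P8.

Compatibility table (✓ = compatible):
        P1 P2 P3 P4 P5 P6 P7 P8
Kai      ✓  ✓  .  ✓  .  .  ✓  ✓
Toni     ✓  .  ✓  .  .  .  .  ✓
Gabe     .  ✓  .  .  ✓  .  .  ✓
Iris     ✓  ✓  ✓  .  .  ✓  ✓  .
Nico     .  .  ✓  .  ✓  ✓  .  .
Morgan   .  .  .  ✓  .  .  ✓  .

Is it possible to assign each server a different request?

Yes

A valid assignment of size 6: Kai→P2, Toni→P1, Gabe→P8, Iris→P3, Nico→P5, Morgan→P7.
Every server is matched, so this matching saturates all of them.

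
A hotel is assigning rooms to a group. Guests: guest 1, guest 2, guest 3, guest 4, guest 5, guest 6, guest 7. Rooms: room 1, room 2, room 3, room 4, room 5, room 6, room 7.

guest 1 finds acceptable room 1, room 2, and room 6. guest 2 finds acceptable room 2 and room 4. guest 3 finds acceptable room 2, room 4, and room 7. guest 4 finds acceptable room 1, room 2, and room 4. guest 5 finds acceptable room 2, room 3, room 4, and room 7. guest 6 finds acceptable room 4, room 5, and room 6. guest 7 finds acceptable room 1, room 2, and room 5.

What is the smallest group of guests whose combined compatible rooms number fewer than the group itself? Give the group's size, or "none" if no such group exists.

none

A matching saturating every guest exists, for instance guest 1→room 6, guest 2→room 2, guest 3→room 7, guest 4→room 1, guest 5→room 3, guest 6→room 4, guest 7→room 5.
By Hall's marriage theorem, this means |N(S)| ≥ |S| for every subset S, so no violating subset exists.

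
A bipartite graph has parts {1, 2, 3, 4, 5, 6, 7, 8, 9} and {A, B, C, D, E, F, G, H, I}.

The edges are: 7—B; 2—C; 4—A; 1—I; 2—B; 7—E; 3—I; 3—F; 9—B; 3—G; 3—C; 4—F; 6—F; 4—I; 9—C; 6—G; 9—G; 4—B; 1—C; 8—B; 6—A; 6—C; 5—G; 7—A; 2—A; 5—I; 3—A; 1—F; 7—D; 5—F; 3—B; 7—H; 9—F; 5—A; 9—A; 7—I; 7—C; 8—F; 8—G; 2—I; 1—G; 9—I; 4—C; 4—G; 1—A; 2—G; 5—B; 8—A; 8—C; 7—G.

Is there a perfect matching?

No

The set {1, 2, 3, 4, 5, 6, 8, 9} has only 6 neighbours ({A, B, C, F, G, I}), so by Hall's theorem at most 7 of the 9 left vertices can be matched.
Hence no matching covers every left vertex.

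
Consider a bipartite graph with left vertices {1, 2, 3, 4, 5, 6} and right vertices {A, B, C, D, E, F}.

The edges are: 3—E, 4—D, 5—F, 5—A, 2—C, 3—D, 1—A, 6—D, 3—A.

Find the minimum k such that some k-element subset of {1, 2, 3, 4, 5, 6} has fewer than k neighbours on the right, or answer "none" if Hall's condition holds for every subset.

Take S = {4, 6}. Its neighbourhood is {D}, so |N(S)| = 1 < |S| = 2.
No single vertex violates Hall's condition since each has at least one neighbour, so 2 is the minimum.

2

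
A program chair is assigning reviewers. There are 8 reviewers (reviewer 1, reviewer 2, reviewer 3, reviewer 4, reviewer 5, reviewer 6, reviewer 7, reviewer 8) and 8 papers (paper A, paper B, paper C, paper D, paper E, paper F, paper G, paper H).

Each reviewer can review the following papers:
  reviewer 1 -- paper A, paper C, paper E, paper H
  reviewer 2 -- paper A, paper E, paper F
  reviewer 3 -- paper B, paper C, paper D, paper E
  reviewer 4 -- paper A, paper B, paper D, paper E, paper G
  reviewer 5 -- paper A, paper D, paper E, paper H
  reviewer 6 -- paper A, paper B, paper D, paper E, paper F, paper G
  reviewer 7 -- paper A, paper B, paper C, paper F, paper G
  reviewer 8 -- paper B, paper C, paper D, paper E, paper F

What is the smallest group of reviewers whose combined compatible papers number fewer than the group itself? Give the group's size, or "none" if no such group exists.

A matching saturating every reviewer exists, for instance reviewer 1→paper A, reviewer 2→paper F, reviewer 3→paper C, reviewer 4→paper D, reviewer 5→paper H, reviewer 6→paper E, reviewer 7→paper G, reviewer 8→paper B.
By Hall's marriage theorem, this means |N(S)| ≥ |S| for every subset S, so no violating subset exists.

none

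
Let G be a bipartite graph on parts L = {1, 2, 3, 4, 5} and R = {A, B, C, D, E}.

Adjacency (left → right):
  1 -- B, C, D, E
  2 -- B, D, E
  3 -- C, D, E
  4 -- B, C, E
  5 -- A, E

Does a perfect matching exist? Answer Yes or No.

Yes

For example, pair 1–E, 2–D, 3–C, 4–B, 5–A.
Every left vertex is matched, so this is a perfect matching.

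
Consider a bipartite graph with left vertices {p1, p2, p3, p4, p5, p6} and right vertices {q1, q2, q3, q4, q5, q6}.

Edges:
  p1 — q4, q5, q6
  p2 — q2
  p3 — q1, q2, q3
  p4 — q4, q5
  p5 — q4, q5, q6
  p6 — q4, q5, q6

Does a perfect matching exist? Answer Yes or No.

No

The set {p1, p4, p5, p6} has only 3 neighbours ({q4, q5, q6}), so by Hall's theorem at most 5 of the 6 left vertices can be matched.
Hence no matching covers every left vertex.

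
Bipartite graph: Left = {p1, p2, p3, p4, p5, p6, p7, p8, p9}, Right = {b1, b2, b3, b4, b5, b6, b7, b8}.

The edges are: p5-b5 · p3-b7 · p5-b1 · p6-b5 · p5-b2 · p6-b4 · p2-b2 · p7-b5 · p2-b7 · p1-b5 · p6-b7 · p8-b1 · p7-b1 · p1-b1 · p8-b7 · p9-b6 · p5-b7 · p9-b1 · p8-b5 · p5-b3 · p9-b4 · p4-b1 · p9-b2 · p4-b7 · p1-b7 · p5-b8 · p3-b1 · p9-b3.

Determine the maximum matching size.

7

A valid assignment of size 7: p1–b5, p2–b2, p3–b1, p4–b7, p5–b8, p6–b4, p9–b6.
The set {p1, p3, p4, p7, p8} has only 3 neighbours ({b1, b5, b7}), so by Hall's theorem at most 7 of the 9 left vertices can be matched.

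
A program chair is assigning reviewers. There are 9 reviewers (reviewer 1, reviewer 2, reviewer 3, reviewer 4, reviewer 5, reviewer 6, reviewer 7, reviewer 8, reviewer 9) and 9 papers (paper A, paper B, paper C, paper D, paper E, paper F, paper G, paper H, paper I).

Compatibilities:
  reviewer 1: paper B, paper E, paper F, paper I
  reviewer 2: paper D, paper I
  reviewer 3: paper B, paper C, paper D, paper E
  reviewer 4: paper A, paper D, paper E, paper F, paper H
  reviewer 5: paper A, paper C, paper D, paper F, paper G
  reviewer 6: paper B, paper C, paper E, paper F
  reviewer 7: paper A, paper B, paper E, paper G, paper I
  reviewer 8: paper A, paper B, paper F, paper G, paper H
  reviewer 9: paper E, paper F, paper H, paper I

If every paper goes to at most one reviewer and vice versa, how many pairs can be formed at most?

9

One maximum matching: reviewer 1-paper F, reviewer 2-paper D, reviewer 3-paper C, reviewer 4-paper E, reviewer 5-paper A, reviewer 6-paper B, reviewer 7-paper G, reviewer 8-paper H, reviewer 9-paper I.
This saturates every reviewer, so 9 is the maximum.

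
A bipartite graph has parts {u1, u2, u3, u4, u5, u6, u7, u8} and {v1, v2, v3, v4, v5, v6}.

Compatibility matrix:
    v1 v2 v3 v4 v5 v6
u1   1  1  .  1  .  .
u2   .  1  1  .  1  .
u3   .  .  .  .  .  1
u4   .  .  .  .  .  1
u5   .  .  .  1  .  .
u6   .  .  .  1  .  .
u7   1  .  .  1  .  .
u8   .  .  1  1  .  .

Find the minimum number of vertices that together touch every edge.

6

{u1, u2, u7, u8, v4, v6} is a vertex cover of size 6: every edge has an endpoint in this set.
No smaller cover exists because u1–v2, u2–v5, u3–v6, u5–v4, u7–v1, u8–v3 is a matching of size 6, and a cover must include an endpoint of each of these disjoint edges (König's theorem).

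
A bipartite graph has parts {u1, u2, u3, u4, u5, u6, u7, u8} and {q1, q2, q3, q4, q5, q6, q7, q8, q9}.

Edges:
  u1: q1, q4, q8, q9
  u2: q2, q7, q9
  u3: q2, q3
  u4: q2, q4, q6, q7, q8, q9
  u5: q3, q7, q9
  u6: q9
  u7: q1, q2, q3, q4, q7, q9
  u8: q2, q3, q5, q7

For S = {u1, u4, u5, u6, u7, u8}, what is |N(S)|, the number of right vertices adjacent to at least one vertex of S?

9

The union of neighbours of {u1, u4, u5, u6, u7, u8} is {q1, q2, q3, q4, q5, q6, q7, q8, q9}, which has 9 elements.
Since |N(S)| = 9 ≥ |S| = 6, Hall's condition holds for this subset.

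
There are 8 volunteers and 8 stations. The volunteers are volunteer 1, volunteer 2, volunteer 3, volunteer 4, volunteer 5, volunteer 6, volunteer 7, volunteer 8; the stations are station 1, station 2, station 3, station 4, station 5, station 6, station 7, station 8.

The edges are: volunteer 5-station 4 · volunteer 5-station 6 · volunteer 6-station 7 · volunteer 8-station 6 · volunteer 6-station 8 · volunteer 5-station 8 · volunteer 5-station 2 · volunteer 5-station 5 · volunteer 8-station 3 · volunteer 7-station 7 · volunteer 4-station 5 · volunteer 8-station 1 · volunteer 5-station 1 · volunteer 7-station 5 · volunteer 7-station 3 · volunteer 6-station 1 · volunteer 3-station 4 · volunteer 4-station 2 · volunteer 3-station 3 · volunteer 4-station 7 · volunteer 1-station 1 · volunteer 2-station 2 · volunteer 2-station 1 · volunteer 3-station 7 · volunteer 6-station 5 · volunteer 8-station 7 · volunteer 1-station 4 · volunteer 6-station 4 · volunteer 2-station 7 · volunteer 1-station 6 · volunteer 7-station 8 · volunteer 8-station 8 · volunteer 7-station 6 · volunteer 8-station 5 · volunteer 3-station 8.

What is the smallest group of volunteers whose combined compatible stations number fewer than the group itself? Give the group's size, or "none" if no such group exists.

none

A matching saturating every volunteer exists, for instance volunteer 1→station 4, volunteer 2→station 2, volunteer 3→station 3, volunteer 4→station 5, volunteer 5→station 6, volunteer 6→station 1, volunteer 7→station 8, volunteer 8→station 7.
By Hall's marriage theorem, this means |N(S)| ≥ |S| for every subset S, so no violating subset exists.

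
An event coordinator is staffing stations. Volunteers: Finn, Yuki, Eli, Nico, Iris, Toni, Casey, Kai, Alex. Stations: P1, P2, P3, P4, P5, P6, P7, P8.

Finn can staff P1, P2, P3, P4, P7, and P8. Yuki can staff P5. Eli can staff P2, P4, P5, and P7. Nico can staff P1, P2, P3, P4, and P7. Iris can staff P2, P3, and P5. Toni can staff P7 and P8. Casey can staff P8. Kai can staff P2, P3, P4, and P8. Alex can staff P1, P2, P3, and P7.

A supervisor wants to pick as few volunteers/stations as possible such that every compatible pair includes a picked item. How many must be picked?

{P1, P2, P3, P4, P5, P7, P8} is a vertex cover of size 7: every edge has an endpoint in this set.
No smaller cover exists because Finn–P1, Yuki–P5, Eli–P4, Nico–P2, Iris–P3, Toni–P7, Casey–P8 is a matching of size 7, and a cover must include an endpoint of each of these disjoint edges (König's theorem).

7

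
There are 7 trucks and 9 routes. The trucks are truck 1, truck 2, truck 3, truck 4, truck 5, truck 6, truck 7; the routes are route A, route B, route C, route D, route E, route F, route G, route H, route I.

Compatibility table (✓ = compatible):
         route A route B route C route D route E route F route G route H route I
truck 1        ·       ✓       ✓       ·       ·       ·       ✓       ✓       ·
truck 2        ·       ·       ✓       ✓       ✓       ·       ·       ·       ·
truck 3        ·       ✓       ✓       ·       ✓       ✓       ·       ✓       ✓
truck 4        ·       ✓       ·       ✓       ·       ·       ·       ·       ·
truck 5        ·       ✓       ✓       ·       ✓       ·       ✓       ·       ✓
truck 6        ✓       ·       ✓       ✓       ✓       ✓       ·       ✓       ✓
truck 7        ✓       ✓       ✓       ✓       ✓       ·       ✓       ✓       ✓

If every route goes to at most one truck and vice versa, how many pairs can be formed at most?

7

For example, pair truck 1-route G, truck 2-route C, truck 3-route H, truck 4-route B, truck 5-route I, truck 6-route D, truck 7-route E.
This saturates every truck, so 7 is the maximum.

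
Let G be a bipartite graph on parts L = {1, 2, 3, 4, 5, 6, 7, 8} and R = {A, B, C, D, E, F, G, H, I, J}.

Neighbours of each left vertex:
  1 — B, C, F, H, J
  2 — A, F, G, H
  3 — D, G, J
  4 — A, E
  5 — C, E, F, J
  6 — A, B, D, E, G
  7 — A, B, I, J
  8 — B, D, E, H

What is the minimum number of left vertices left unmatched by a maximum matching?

0

For example, pair 1→H, 2→F, 3→J, 4→A, 5→E, 6→G, 7→I, 8→B.
This saturates every left vertex, so 8 is the maximum.
That matches 8 of the 8, leaving 0 unmatched; no matching can do better.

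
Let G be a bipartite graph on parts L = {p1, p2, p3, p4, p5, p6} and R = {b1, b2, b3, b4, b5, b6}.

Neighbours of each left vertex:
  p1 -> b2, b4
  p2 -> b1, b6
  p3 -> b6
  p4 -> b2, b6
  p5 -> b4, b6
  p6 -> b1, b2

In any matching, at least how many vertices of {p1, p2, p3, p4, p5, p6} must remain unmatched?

A valid assignment of size 4: p1→b4, p2→b1, p3→b6, p4→b2.
The set {p1, p2, p3, p4, p5, p6} has only 4 neighbours ({b1, b2, b4, b6}), so by Hall's theorem at most 4 of the 6 left vertices can be matched.
That matches 4 of the 6, leaving 2 unmatched; no matching can do better.

2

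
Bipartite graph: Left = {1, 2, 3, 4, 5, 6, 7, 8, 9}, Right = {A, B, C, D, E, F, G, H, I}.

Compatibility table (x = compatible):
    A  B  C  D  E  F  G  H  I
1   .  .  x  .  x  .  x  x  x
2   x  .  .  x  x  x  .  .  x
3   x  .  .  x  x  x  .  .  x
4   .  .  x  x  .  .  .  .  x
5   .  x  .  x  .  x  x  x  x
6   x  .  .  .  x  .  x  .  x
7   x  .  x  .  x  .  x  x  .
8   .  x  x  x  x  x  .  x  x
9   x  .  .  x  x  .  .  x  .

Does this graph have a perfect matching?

For example, pair 1–G, 2–F, 3–D, 4–C, 5–B, 6–I, 7–A, 8–H, 9–E.
Every left vertex is matched, so this is a perfect matching.

Yes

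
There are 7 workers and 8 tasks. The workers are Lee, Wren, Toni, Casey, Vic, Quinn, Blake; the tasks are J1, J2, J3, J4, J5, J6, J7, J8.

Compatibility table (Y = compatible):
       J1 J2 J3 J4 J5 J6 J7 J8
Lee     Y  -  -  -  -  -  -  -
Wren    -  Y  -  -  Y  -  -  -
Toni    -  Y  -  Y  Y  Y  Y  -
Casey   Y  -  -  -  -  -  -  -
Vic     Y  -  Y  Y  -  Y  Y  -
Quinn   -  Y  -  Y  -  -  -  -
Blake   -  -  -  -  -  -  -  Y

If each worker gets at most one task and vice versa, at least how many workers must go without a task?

1

For example, pair Lee-J1, Wren-J5, Toni-J6, Vic-J7, Quinn-J2, Blake-J8.
The set {Lee, Casey} has only 1 neighbour ({J1}), so by Hall's theorem at most 6 of the 7 workers can be matched.
That matches 6 of the 7, leaving 1 unmatched; no matching can do better.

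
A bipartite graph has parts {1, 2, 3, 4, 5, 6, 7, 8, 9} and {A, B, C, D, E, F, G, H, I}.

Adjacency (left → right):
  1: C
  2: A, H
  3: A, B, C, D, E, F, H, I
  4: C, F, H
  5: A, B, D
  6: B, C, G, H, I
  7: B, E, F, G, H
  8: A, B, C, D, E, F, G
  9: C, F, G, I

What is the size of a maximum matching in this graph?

9

For example, pair 1-C, 2-A, 3-E, 4-H, 5-D, 6-I, 7-G, 8-B, 9-F.
All 9 left vertices are matched, so no larger matching exists.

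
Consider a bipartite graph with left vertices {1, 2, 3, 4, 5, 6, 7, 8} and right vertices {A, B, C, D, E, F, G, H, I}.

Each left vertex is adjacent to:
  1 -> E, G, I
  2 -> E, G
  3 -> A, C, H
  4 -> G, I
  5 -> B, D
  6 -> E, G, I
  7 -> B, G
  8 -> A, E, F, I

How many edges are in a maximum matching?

A valid assignment of size 7: 1–I, 2–E, 3–C, 4–G, 5–D, 7–B, 8–F.
The set {1, 2, 4, 6} has only 3 neighbours ({E, G, I}), so by Hall's theorem at most 7 of the 8 left vertices can be matched.

7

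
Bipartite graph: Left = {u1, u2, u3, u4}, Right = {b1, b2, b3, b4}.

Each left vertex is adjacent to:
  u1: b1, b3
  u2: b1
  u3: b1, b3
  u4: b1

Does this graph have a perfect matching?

No

The set {u1, u2, u3, u4} has only 2 neighbours ({b1, b3}), so by Hall's theorem at most 2 of the 4 left vertices can be matched.
Hence no matching covers every left vertex.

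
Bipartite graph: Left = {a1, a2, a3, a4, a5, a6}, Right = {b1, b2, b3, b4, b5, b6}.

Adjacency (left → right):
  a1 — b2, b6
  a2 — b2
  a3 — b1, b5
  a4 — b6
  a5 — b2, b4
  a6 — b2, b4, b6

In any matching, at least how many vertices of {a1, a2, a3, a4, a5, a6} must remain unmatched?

One maximum matching: a1–b6, a2–b2, a3–b5, a5–b4.
The set {a1, a2, a4, a5, a6} has only 3 neighbours ({b2, b4, b6}), so by Hall's theorem at most 4 of the 6 left vertices can be matched.
That matches 4 of the 6, leaving 2 unmatched; no matching can do better.

2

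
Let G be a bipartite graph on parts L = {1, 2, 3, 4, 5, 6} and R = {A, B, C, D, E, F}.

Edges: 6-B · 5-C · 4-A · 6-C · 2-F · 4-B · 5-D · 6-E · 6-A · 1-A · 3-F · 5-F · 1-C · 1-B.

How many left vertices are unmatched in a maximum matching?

A valid assignment of size 5: 1-C, 2-F, 4-A, 5-D, 6-B.
The set {2, 3} has only 1 neighbour ({F}), so by Hall's theorem at most 5 of the 6 left vertices can be matched.
That matches 5 of the 6, leaving 1 unmatched; no matching can do better.

1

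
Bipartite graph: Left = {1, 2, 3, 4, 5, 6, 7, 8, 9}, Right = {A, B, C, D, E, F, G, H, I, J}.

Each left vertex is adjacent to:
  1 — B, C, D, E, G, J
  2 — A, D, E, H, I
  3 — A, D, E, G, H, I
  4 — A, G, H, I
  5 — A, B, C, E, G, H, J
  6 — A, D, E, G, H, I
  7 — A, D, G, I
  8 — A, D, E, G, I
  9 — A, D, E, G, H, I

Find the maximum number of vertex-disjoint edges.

A valid assignment of size 8: 1–J, 2–A, 3–H, 4–I, 5–B, 6–E, 7–D, 8–G.
The set {2, 3, 4, 6, 7, 8, 9} has only 6 neighbours ({A, D, E, G, H, I}), so by Hall's theorem at most 8 of the 9 left vertices can be matched.

8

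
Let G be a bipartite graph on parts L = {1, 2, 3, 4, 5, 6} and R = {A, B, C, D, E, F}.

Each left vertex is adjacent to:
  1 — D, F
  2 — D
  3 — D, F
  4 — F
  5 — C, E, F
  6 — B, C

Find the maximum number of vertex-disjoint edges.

4

One maximum matching: 1→F, 2→D, 5→E, 6→B.
The set {1, 2, 3, 4} has only 2 neighbours ({D, F}), so by Hall's theorem at most 4 of the 6 left vertices can be matched.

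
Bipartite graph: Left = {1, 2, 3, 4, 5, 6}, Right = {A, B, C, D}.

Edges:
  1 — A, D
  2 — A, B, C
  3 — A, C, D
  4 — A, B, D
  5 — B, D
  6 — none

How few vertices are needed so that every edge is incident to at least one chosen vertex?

{A, B, C, D} is a vertex cover of size 4: every edge has an endpoint in this set.
No smaller cover exists because 1–A, 2–C, 3–D, 4–B is a matching of size 4, and a cover must include an endpoint of each of these disjoint edges (König's theorem).

4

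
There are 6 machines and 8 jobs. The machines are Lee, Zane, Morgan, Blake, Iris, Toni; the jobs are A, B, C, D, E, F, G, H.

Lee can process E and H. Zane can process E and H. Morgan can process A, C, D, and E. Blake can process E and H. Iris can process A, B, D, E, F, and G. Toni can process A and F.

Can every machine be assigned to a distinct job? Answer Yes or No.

The set {Lee, Zane, Blake} has only 2 neighbours ({E, H}), so by Hall's theorem at most 5 of the 6 machines can be matched.
Hence no matching covers every machine.

No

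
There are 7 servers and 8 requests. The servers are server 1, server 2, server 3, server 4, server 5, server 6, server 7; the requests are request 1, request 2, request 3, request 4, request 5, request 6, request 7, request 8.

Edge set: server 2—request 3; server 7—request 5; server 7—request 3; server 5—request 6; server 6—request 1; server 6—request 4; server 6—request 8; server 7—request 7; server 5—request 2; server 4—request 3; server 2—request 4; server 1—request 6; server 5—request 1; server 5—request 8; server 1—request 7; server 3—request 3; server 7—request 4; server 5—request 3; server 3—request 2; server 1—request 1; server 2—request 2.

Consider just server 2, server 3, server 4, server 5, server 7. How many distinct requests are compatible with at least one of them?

8

The union of neighbours of {server 2, server 3, server 4, server 5, server 7} is {request 1, request 2, request 3, request 4, request 5, request 6, request 7, request 8}, which has 8 elements.
Since |N(S)| = 8 ≥ |S| = 5, Hall's condition holds for this subset.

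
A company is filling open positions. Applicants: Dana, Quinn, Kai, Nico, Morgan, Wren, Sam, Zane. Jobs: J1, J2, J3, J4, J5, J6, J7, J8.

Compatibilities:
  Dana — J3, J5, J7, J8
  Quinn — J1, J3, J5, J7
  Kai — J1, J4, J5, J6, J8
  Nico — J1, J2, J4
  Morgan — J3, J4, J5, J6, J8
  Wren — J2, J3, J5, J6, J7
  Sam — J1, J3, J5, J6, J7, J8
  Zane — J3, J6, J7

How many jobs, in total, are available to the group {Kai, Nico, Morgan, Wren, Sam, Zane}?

8

The union of neighbours of {Kai, Nico, Morgan, Wren, Sam, Zane} is {J1, J2, J3, J4, J5, J6, J7, J8}, which has 8 elements.
Since |N(S)| = 8 ≥ |S| = 6, Hall's condition holds for this subset.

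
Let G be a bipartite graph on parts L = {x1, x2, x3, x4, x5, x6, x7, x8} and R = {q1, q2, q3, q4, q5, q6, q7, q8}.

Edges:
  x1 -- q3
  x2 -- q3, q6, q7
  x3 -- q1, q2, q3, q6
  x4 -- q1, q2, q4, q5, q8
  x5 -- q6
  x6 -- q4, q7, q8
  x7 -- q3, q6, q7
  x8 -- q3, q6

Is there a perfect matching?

No

The set {x1, x2, x5, x7, x8} has only 3 neighbours ({q3, q6, q7}), so by Hall's theorem at most 6 of the 8 left vertices can be matched.
Hence no matching covers every left vertex.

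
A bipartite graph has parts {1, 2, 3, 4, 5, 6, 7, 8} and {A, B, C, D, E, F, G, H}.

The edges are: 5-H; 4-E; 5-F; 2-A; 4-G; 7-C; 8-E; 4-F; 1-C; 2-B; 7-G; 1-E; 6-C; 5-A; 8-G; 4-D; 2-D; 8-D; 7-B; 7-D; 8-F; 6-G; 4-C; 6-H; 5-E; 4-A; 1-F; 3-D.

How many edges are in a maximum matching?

8

One maximum matching: 1–C, 2–A, 3–D, 4–F, 5–H, 6–G, 7–B, 8–E.
This saturates every left vertex, so 8 is the maximum.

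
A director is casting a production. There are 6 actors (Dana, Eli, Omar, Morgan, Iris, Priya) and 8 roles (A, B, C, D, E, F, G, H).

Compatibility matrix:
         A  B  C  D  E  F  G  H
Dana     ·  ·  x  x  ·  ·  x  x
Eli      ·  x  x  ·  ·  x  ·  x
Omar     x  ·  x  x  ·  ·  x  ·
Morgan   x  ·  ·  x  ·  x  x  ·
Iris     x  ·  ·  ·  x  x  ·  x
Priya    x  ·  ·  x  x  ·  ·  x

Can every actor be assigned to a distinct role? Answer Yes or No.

Yes

One maximum matching: Dana–C, Eli–B, Omar–G, Morgan–F, Iris–H, Priya–E.
All 6 actors are covered.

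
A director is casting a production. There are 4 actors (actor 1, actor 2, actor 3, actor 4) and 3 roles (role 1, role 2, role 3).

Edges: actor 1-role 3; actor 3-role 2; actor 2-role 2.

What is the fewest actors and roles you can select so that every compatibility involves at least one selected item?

{actor 1, role 2} is a vertex cover of size 2: every edge has an endpoint in this set.
No smaller cover exists because actor 1–role 3, actor 2–role 2 is a matching of size 2, and a cover must include an endpoint of each of these disjoint edges (König's theorem).

2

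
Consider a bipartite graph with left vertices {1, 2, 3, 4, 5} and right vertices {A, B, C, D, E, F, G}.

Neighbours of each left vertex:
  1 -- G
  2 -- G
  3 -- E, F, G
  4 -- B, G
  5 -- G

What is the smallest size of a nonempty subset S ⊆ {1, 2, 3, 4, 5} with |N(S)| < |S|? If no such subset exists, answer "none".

Take S = {1, 2}. Its neighbourhood is {G}, so |N(S)| = 1 < |S| = 2.
No single vertex violates Hall's condition since each has at least one neighbour, so 2 is the minimum.

2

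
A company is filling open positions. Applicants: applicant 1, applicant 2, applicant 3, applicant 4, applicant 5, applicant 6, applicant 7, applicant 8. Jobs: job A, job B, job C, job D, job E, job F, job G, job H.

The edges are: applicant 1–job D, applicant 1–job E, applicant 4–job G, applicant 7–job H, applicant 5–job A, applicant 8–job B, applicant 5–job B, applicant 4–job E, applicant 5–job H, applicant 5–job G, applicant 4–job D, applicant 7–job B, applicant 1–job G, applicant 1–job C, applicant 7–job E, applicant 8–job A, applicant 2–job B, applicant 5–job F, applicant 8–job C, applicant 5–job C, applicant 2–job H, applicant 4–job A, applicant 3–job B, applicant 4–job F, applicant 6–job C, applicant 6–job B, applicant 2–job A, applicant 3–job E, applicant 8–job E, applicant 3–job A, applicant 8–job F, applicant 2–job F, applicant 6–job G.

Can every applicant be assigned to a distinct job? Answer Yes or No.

Yes

One maximum matching: applicant 1-job C, applicant 2-job B, applicant 3-job A, applicant 4-job D, applicant 5-job H, applicant 6-job G, applicant 7-job E, applicant 8-job F.
Every applicant is matched, so this is a perfect matching.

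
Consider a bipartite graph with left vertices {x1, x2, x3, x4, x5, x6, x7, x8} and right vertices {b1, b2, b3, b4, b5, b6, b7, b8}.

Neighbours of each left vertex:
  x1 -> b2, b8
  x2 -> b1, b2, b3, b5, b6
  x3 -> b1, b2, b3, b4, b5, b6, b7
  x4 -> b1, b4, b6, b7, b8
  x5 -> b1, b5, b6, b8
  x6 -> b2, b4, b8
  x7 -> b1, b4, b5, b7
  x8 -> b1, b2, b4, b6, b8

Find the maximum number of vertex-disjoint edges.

8

For example, pair x1–b2, x2–b5, x3–b3, x4–b6, x5–b8, x6–b4, x7–b7, x8–b1.
All 8 left vertices are matched, so no larger matching exists.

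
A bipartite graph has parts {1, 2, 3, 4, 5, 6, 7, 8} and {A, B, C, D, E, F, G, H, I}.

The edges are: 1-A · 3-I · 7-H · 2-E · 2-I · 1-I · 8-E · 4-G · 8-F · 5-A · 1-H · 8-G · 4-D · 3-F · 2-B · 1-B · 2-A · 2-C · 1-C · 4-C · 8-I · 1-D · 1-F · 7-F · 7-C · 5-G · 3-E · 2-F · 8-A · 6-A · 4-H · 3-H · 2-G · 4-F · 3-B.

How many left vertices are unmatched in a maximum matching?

0

For example, pair 1-B, 2-I, 3-H, 4-F, 5-G, 6-A, 7-C, 8-E.
All 8 left vertices are matched, so no larger matching exists.
That matches 8 of the 8, leaving 0 unmatched; no matching can do better.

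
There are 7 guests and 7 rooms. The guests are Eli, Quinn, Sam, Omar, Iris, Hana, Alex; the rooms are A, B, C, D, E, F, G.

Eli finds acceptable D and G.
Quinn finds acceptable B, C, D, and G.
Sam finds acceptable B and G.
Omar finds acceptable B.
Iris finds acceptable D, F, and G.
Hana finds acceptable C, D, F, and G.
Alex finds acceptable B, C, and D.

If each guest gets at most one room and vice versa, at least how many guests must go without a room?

2

One maximum matching: Eli-D, Quinn-C, Sam-G, Omar-B, Iris-F.
The set {Eli, Quinn, Sam, Omar, Iris, Hana, Alex} has only 5 neighbours ({B, C, D, F, G}), so by Hall's theorem at most 5 of the 7 guests can be matched.
That matches 5 of the 7, leaving 2 unmatched; no matching can do better.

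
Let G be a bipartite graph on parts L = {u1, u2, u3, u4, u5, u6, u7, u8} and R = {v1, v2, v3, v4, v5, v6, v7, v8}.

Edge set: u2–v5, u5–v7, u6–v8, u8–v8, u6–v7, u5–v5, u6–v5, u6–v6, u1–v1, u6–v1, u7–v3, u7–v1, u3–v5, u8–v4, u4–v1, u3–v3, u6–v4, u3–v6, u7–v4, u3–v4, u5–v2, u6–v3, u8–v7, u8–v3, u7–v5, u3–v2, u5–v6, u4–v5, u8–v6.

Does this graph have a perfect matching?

No

The set {u1, u2, u4} has only 2 neighbours ({v1, v5}), so by Hall's theorem at most 7 of the 8 left vertices can be matched.
Hence no matching covers every left vertex.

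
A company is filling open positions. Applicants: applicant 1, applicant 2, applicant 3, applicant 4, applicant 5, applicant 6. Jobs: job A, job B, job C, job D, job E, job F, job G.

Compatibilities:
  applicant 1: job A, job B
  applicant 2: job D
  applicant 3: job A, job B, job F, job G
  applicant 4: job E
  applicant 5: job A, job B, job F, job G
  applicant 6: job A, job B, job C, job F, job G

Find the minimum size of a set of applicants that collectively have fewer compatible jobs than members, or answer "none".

none

A matching saturating every applicant exists, for instance applicant 1→job B, applicant 2→job D, applicant 3→job G, applicant 4→job E, applicant 5→job A, applicant 6→job F.
By Hall's marriage theorem, this means |N(S)| ≥ |S| for every subset S, so no violating subset exists.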